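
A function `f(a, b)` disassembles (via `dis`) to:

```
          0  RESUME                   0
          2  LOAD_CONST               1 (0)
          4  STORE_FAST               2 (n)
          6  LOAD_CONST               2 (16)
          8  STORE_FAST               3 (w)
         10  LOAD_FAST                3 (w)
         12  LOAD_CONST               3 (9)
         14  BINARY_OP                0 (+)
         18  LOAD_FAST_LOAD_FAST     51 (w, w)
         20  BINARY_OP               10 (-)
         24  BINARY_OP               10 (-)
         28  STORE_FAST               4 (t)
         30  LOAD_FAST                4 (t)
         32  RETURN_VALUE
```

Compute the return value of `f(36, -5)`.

LOAD_CONST → push 0. Stack: [0]
STORE_FAST n → n=0. Stack: []
LOAD_CONST → push 16. Stack: [16]
STORE_FAST w → w=16. Stack: []
LOAD_FAST w → push 16. Stack: [16]
LOAD_CONST → push 9. Stack: [16, 9]
BINARY_OP + → 16 + 9 = 25. Stack: [25]
LOAD_FAST_LOAD_FAST w,w → push 16,16. Stack: [25, 16, 16]
BINARY_OP - → 16 - 16 = 0. Stack: [25, 0]
BINARY_OP - → 25 - 0 = 25. Stack: [25]
STORE_FAST t → t=25. Stack: []
LOAD_FAST t → push 25. Stack: [25]
RETURN_VALUE → return 25.

25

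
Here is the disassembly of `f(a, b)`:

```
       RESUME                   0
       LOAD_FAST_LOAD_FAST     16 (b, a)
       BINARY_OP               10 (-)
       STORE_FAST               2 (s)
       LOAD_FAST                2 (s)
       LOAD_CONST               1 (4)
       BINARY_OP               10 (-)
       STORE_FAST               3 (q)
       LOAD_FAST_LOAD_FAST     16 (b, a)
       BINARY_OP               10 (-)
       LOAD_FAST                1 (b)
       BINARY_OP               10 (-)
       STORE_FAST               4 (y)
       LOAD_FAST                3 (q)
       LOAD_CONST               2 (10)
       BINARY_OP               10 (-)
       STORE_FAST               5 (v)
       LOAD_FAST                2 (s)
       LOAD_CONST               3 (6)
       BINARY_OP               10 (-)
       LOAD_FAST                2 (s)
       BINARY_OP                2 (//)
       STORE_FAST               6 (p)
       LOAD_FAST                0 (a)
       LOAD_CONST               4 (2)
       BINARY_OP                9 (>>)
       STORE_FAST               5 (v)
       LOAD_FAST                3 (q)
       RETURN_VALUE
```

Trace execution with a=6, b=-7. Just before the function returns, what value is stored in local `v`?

LOAD_FAST_LOAD_FAST b,a → push -7,6. Stack: [-7, 6]
BINARY_OP - → -7 - 6 = -13. Stack: [-13]
STORE_FAST s → s=-13. Stack: []
LOAD_FAST s → push -13. Stack: [-13]
LOAD_CONST → push 4. Stack: [-13, 4]
BINARY_OP - → -13 - 4 = -17. Stack: [-17]
STORE_FAST q → q=-17. Stack: []
LOAD_FAST_LOAD_FAST b,a → push -7,6. Stack: [-7, 6]
BINARY_OP - → -7 - 6 = -13. Stack: [-13]
LOAD_FAST b → push -7. Stack: [-13, -7]
BINARY_OP - → -13 - -7 = -6. Stack: [-6]
STORE_FAST y → y=-6. Stack: []
LOAD_FAST q → push -17. Stack: [-17]
LOAD_CONST → push 10. Stack: [-17, 10]
BINARY_OP - → -17 - 10 = -27. Stack: [-27]
STORE_FAST v → v=-27. Stack: []
LOAD_FAST s → push -13. Stack: [-13]
LOAD_CONST → push 6. Stack: [-13, 6]
BINARY_OP - → -13 - 6 = -19. Stack: [-19]
LOAD_FAST s → push -13. Stack: [-19, -13]
BINARY_OP // → -19 // -13 = 1. Stack: [1]
STORE_FAST p → p=1. Stack: []
LOAD_FAST a → push 6. Stack: [6]
LOAD_CONST → push 2. Stack: [6, 2]
BINARY_OP >> → 6 >> 2 = 1. Stack: [1]
STORE_FAST v → v=1. Stack: []
LOAD_FAST q → push -17. Stack: [-17]
RETURN_VALUE → return -17.

1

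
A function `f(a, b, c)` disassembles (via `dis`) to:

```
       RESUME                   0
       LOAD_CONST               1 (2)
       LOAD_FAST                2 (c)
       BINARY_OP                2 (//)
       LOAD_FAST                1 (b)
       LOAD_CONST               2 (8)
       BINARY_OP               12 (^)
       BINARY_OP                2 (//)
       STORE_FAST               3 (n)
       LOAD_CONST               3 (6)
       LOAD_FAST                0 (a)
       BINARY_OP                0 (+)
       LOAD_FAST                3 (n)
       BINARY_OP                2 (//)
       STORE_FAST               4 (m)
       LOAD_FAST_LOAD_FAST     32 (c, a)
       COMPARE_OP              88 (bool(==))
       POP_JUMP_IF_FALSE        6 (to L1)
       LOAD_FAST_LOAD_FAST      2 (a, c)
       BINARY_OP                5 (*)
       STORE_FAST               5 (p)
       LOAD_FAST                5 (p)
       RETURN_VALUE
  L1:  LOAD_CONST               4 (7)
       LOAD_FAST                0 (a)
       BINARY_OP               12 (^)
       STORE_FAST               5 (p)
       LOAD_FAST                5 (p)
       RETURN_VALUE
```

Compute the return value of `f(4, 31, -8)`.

LOAD_CONST → push 2. Stack: [2]
LOAD_FAST c → push -8. Stack: [2, -8]
BINARY_OP // → 2 // -8 = -1. Stack: [-1]
LOAD_FAST b → push 31. Stack: [-1, 31]
LOAD_CONST → push 8. Stack: [-1, 31, 8]
BINARY_OP ^ → 31 ^ 8 = 23. Stack: [-1, 23]
BINARY_OP // → -1 // 23 = -1. Stack: [-1]
STORE_FAST n → n=-1. Stack: []
LOAD_CONST → push 6. Stack: [6]
LOAD_FAST a → push 4. Stack: [6, 4]
BINARY_OP + → 6 + 4 = 10. Stack: [10]
LOAD_FAST n → push -1. Stack: [10, -1]
BINARY_OP // → 10 // -1 = -10. Stack: [-10]
STORE_FAST m → m=-10. Stack: []
LOAD_FAST_LOAD_FAST c,a → push -8,4. Stack: [-8, 4]
COMPARE_OP bool(==) → -8 vs 4 = False. Stack: [False]
POP_JUMP_IF_FALSE → pop False; jump. Stack: []
LOAD_CONST → push 7. Stack: [7]
LOAD_FAST a → push 4. Stack: [7, 4]
BINARY_OP ^ → 7 ^ 4 = 3. Stack: [3]
STORE_FAST p → p=3. Stack: []
LOAD_FAST p → push 3. Stack: [3]
RETURN_VALUE → return 3.

3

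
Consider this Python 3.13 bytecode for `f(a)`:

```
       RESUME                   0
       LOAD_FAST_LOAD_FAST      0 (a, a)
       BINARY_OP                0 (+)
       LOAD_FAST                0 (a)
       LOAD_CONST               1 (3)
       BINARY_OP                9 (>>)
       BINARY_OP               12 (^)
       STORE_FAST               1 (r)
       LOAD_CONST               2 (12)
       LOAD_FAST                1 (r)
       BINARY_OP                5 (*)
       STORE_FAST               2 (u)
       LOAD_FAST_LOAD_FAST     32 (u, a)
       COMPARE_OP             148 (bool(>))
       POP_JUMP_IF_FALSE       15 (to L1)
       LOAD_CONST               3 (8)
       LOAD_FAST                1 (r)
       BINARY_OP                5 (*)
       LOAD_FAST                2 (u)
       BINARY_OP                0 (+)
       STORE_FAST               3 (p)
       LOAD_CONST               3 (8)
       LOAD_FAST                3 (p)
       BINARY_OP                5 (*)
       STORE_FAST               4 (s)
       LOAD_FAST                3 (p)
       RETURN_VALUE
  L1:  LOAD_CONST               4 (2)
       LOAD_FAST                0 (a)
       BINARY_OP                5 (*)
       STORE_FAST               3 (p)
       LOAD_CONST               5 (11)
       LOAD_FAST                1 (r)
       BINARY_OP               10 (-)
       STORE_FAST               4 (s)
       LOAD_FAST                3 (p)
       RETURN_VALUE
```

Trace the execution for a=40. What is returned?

1700

LOAD_FAST_LOAD_FAST a,a → push 40,40. Stack: [40, 40]
BINARY_OP + → 40 + 40 = 80. Stack: [80]
LOAD_FAST a → push 40. Stack: [80, 40]
LOAD_CONST → push 3. Stack: [80, 40, 3]
BINARY_OP >> → 40 >> 3 = 5. Stack: [80, 5]
BINARY_OP ^ → 80 ^ 5 = 85. Stack: [85]
STORE_FAST r → r=85. Stack: []
LOAD_CONST → push 12. Stack: [12]
LOAD_FAST r → push 85. Stack: [12, 85]
BINARY_OP * → 12 * 85 = 1020. Stack: [1020]
STORE_FAST u → u=1020. Stack: []
LOAD_FAST_LOAD_FAST u,a → push 1020,40. Stack: [1020, 40]
COMPARE_OP bool(>) → 1020 vs 40 = True. Stack: [True]
POP_JUMP_IF_FALSE → pop True; no jump. Stack: []
LOAD_CONST → push 8. Stack: [8]
LOAD_FAST r → push 85. Stack: [8, 85]
BINARY_OP * → 8 * 85 = 680. Stack: [680]
LOAD_FAST u → push 1020. Stack: [680, 1020]
BINARY_OP + → 680 + 1020 = 1700. Stack: [1700]
STORE_FAST p → p=1700. Stack: []
LOAD_CONST → push 8. Stack: [8]
LOAD_FAST p → push 1700. Stack: [8, 1700]
BINARY_OP * → 8 * 1700 = 13600. Stack: [13600]
STORE_FAST s → s=13600. Stack: []
LOAD_FAST p → push 1700. Stack: [1700]
RETURN_VALUE → return 1700.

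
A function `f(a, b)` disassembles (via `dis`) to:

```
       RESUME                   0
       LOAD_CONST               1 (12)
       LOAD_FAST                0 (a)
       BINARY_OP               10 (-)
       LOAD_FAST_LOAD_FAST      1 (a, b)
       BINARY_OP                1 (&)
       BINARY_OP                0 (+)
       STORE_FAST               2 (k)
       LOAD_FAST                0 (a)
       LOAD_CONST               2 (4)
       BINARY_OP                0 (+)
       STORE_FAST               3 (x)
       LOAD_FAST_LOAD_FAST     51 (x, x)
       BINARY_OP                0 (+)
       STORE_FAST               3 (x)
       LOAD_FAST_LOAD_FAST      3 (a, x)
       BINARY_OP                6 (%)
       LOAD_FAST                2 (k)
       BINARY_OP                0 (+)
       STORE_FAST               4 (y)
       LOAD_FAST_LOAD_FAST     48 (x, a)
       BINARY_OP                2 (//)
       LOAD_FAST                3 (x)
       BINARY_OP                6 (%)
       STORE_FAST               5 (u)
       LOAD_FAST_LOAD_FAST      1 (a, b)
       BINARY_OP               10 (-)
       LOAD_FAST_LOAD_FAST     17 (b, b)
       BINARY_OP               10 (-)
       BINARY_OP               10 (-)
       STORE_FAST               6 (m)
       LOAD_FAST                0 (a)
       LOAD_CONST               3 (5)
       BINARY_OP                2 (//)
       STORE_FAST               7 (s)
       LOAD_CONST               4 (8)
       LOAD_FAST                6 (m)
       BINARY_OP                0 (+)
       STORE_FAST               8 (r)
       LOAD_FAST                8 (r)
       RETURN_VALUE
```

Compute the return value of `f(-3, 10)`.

LOAD_CONST → push 12. Stack: [12]
LOAD_FAST a → push -3. Stack: [12, -3]
BINARY_OP - → 12 - -3 = 15. Stack: [15]
LOAD_FAST_LOAD_FAST a,b → push -3,10. Stack: [15, -3, 10]
BINARY_OP & → -3 & 10 = 8. Stack: [15, 8]
BINARY_OP + → 15 + 8 = 23. Stack: [23]
STORE_FAST k → k=23. Stack: []
LOAD_FAST a → push -3. Stack: [-3]
LOAD_CONST → push 4. Stack: [-3, 4]
BINARY_OP + → -3 + 4 = 1. Stack: [1]
STORE_FAST x → x=1. Stack: []
LOAD_FAST_LOAD_FAST x,x → push 1,1. Stack: [1, 1]
BINARY_OP + → 1 + 1 = 2. Stack: [2]
STORE_FAST x → x=2. Stack: []
LOAD_FAST_LOAD_FAST a,x → push -3,2. Stack: [-3, 2]
BINARY_OP % → -3 % 2 = 1. Stack: [1]
LOAD_FAST k → push 23. Stack: [1, 23]
BINARY_OP + → 1 + 23 = 24. Stack: [24]
STORE_FAST y → y=24. Stack: []
LOAD_FAST_LOAD_FAST x,a → push 2,-3. Stack: [2, -3]
BINARY_OP // → 2 // -3 = -1. Stack: [-1]
LOAD_FAST x → push 2. Stack: [-1, 2]
BINARY_OP % → -1 % 2 = 1. Stack: [1]
STORE_FAST u → u=1. Stack: []
LOAD_FAST_LOAD_FAST a,b → push -3,10. Stack: [-3, 10]
BINARY_OP - → -3 - 10 = -13. Stack: [-13]
LOAD_FAST_LOAD_FAST b,b → push 10,10. Stack: [-13, 10, 10]
BINARY_OP - → 10 - 10 = 0. Stack: [-13, 0]
BINARY_OP - → -13 - 0 = -13. Stack: [-13]
STORE_FAST m → m=-13. Stack: []
LOAD_FAST a → push -3. Stack: [-3]
LOAD_CONST → push 5. Stack: [-3, 5]
BINARY_OP // → -3 // 5 = -1. Stack: [-1]
STORE_FAST s → s=-1. Stack: []
LOAD_CONST → push 8. Stack: [8]
LOAD_FAST m → push -13. Stack: [8, -13]
BINARY_OP + → 8 + -13 = -5. Stack: [-5]
STORE_FAST r → r=-5. Stack: []
LOAD_FAST r → push -5. Stack: [-5]
RETURN_VALUE → return -5.

-5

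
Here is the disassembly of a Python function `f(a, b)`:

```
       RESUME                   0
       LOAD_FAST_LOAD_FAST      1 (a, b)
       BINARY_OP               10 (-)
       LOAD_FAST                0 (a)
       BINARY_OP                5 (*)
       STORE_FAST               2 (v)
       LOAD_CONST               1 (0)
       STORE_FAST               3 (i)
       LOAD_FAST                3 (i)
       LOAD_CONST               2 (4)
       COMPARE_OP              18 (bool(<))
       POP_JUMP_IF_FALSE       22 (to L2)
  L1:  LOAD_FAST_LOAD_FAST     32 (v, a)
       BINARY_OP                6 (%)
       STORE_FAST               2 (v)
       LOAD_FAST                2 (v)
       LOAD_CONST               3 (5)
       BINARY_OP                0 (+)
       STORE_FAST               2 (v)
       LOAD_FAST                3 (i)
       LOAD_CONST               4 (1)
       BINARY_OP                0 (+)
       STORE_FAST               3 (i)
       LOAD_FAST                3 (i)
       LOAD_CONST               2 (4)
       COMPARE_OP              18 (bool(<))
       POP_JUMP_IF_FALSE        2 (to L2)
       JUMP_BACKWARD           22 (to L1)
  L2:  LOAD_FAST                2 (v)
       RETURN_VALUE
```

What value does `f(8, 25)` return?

12

LOAD_FAST_LOAD_FAST a,b → push 8,25
BINARY_OP - → 8 - 25 = -17
LOAD_FAST a → push 8
BINARY_OP * → -17 * 8 = -136
STORE_FAST v → v=-136
LOAD_CONST → push 0
STORE_FAST i → i=0
LOAD_FAST i → push 0
LOAD_CONST → push 4
COMPARE_OP bool(<) → 0 vs 4 = True
POP_JUMP_IF_FALSE → pop True; no jump
LOAD_FAST_LOAD_FAST v,a → push -136,8
BINARY_OP % → -136 % 8 = 0
STORE_FAST v → v=0
LOAD_FAST v → push 0
LOAD_CONST → push 5
BINARY_OP + → 0 + 5 = 5
STORE_FAST v → v=5
LOAD_FAST i → push 0
LOAD_CONST → push 1
BINARY_OP + → 0 + 1 = 1
STORE_FAST i → i=1
LOAD_FAST i → push 1
LOAD_CONST → push 4
COMPARE_OP bool(<) → 1 vs 4 = True
POP_JUMP_IF_FALSE → pop True; no jump
LOAD_FAST_LOAD_FAST v,a → push 5,8
BINARY_OP % → 5 % 8 = 5
STORE_FAST v → v=5
LOAD_FAST v → push 5
LOAD_CONST → push 5
BINARY_OP + → 5 + 5 = 10
STORE_FAST v → v=10
LOAD_FAST i → push 1
LOAD_CONST → push 1
BINARY_OP + → 1 + 1 = 2
STORE_FAST i → i=2
LOAD_FAST i → push 2
LOAD_CONST → push 4
COMPARE_OP bool(<) → 2 vs 4 = True
POP_JUMP_IF_FALSE → pop True; no jump
LOAD_FAST_LOAD_FAST v,a → push 10,8
BINARY_OP % → 10 % 8 = 2
STORE_FAST v → v=2
LOAD_FAST v → push 2
LOAD_CONST → push 5
BINARY_OP + → 2 + 5 = 7
STORE_FAST v → v=7
LOAD_FAST i → push 2
LOAD_CONST → push 1
BINARY_OP + → 2 + 1 = 3
STORE_FAST i → i=3
LOAD_FAST i → push 3
LOAD_CONST → push 4
COMPARE_OP bool(<) → 3 vs 4 = True
POP_JUMP_IF_FALSE → pop True; no jump
LOAD_FAST_LOAD_FAST v,a → push 7,8
BINARY_OP % → 7 % 8 = 7
STORE_FAST v → v=7
LOAD_FAST v → push 7
LOAD_CONST → push 5
BINARY_OP + → 7 + 5 = 12
STORE_FAST v → v=12
LOAD_FAST i → push 3
LOAD_CONST → push 1
BINARY_OP + → 3 + 1 = 4
STORE_FAST i → i=4
LOAD_FAST i → push 4
LOAD_CONST → push 4
COMPARE_OP bool(<) → 4 vs 4 = False
POP_JUMP_IF_FALSE → pop False; jump
LOAD_FAST v → push 12
RETURN_VALUE → return 12.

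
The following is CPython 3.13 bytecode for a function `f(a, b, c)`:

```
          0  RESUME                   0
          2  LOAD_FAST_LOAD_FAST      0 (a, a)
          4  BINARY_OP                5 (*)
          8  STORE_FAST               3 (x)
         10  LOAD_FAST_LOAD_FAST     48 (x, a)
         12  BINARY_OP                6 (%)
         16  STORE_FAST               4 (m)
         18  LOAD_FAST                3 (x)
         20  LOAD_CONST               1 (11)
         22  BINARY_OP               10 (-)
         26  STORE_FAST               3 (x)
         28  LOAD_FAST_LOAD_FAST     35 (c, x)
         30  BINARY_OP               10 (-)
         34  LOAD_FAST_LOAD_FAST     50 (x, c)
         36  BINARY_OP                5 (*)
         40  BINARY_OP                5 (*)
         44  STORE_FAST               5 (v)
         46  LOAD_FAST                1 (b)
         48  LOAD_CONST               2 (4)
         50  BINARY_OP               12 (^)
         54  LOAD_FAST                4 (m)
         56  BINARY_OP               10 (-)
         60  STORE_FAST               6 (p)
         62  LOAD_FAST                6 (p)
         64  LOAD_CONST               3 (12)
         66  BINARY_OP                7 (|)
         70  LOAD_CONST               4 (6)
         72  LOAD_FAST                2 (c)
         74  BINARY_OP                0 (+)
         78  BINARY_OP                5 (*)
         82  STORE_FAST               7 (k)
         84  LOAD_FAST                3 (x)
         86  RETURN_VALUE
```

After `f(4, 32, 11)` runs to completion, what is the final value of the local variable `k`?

LOAD_FAST_LOAD_FAST a,a → push 4,4. Stack: [4, 4]
BINARY_OP * → 4 * 4 = 16. Stack: [16]
STORE_FAST x → x=16. Stack: []
LOAD_FAST_LOAD_FAST x,a → push 16,4. Stack: [16, 4]
BINARY_OP % → 16 % 4 = 0. Stack: [0]
STORE_FAST m → m=0. Stack: []
LOAD_FAST x → push 16. Stack: [16]
LOAD_CONST → push 11. Stack: [16, 11]
BINARY_OP - → 16 - 11 = 5. Stack: [5]
STORE_FAST x → x=5. Stack: []
LOAD_FAST_LOAD_FAST c,x → push 11,5. Stack: [11, 5]
BINARY_OP - → 11 - 5 = 6. Stack: [6]
LOAD_FAST_LOAD_FAST x,c → push 5,11. Stack: [6, 5, 11]
BINARY_OP * → 5 * 11 = 55. Stack: [6, 55]
BINARY_OP * → 6 * 55 = 330. Stack: [330]
STORE_FAST v → v=330. Stack: []
LOAD_FAST b → push 32. Stack: [32]
LOAD_CONST → push 4. Stack: [32, 4]
BINARY_OP ^ → 32 ^ 4 = 36. Stack: [36]
LOAD_FAST m → push 0. Stack: [36, 0]
BINARY_OP - → 36 - 0 = 36. Stack: [36]
STORE_FAST p → p=36. Stack: []
LOAD_FAST p → push 36. Stack: [36]
LOAD_CONST → push 12. Stack: [36, 12]
BINARY_OP | → 36 | 12 = 44. Stack: [44]
LOAD_CONST → push 6. Stack: [44, 6]
LOAD_FAST c → push 11. Stack: [44, 6, 11]
BINARY_OP + → 6 + 11 = 17. Stack: [44, 17]
BINARY_OP * → 44 * 17 = 748. Stack: [748]
STORE_FAST k → k=748. Stack: []
LOAD_FAST x → push 5. Stack: [5]
RETURN_VALUE → return 5.

748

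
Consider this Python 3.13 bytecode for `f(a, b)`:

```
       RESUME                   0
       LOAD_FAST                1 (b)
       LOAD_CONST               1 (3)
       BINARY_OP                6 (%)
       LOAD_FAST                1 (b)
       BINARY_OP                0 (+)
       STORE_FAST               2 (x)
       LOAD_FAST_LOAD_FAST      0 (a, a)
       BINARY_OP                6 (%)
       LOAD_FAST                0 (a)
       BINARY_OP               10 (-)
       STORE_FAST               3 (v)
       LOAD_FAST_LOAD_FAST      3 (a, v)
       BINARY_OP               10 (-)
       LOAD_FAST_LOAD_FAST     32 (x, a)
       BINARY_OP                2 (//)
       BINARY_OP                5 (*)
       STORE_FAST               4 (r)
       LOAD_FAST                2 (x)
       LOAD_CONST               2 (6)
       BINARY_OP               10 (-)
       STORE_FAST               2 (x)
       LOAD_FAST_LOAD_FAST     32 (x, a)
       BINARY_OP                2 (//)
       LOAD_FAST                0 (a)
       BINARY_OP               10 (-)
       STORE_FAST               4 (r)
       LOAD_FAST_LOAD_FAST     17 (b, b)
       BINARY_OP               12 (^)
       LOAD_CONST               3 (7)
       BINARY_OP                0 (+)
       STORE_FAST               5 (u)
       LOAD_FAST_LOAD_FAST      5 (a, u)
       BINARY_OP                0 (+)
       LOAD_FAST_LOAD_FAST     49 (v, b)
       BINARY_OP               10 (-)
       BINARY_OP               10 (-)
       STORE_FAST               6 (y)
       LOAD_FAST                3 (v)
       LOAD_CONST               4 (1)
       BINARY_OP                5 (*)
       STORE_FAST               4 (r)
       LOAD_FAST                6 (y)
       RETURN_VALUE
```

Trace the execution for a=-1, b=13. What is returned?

18

LOAD_FAST b → push 13. Stack: [13]
LOAD_CONST → push 3. Stack: [13, 3]
BINARY_OP % → 13 % 3 = 1. Stack: [1]
LOAD_FAST b → push 13. Stack: [1, 13]
BINARY_OP + → 1 + 13 = 14. Stack: [14]
STORE_FAST x → x=14. Stack: []
LOAD_FAST_LOAD_FAST a,a → push -1,-1. Stack: [-1, -1]
BINARY_OP % → -1 % -1 = 0. Stack: [0]
LOAD_FAST a → push -1. Stack: [0, -1]
BINARY_OP - → 0 - -1 = 1. Stack: [1]
STORE_FAST v → v=1. Stack: []
LOAD_FAST_LOAD_FAST a,v → push -1,1. Stack: [-1, 1]
BINARY_OP - → -1 - 1 = -2. Stack: [-2]
LOAD_FAST_LOAD_FAST x,a → push 14,-1. Stack: [-2, 14, -1]
BINARY_OP // → 14 // -1 = -14. Stack: [-2, -14]
BINARY_OP * → -2 * -14 = 28. Stack: [28]
STORE_FAST r → r=28. Stack: []
LOAD_FAST x → push 14. Stack: [14]
LOAD_CONST → push 6. Stack: [14, 6]
BINARY_OP - → 14 - 6 = 8. Stack: [8]
STORE_FAST x → x=8. Stack: []
LOAD_FAST_LOAD_FAST x,a → push 8,-1. Stack: [8, -1]
BINARY_OP // → 8 // -1 = -8. Stack: [-8]
LOAD_FAST a → push -1. Stack: [-8, -1]
BINARY_OP - → -8 - -1 = -7. Stack: [-7]
STORE_FAST r → r=-7. Stack: []
LOAD_FAST_LOAD_FAST b,b → push 13,13. Stack: [13, 13]
BINARY_OP ^ → 13 ^ 13 = 0. Stack: [0]
LOAD_CONST → push 7. Stack: [0, 7]
BINARY_OP + → 0 + 7 = 7. Stack: [7]
STORE_FAST u → u=7. Stack: []
LOAD_FAST_LOAD_FAST a,u → push -1,7. Stack: [-1, 7]
BINARY_OP + → -1 + 7 = 6. Stack: [6]
LOAD_FAST_LOAD_FAST v,b → push 1,13. Stack: [6, 1, 13]
BINARY_OP - → 1 - 13 = -12. Stack: [6, -12]
BINARY_OP - → 6 - -12 = 18. Stack: [18]
STORE_FAST y → y=18. Stack: []
LOAD_FAST v → push 1. Stack: [1]
LOAD_CONST → push 1. Stack: [1, 1]
BINARY_OP * → 1 * 1 = 1. Stack: [1]
STORE_FAST r → r=1. Stack: []
LOAD_FAST y → push 18. Stack: [18]
RETURN_VALUE → return 18.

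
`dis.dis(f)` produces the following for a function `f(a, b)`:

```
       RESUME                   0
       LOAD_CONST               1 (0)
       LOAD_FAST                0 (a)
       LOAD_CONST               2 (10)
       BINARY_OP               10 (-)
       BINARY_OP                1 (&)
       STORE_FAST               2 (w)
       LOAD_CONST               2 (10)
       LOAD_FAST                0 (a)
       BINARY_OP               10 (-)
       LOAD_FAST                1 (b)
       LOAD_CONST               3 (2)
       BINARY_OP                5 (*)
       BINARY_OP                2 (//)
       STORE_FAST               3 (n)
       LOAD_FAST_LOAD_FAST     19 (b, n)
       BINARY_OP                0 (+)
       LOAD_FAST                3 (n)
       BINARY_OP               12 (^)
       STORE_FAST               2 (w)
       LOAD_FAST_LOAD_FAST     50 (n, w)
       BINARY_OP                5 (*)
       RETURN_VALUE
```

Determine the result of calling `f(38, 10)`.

LOAD_CONST → push 0. Stack: [0]
LOAD_FAST a → push 38. Stack: [0, 38]
LOAD_CONST → push 10. Stack: [0, 38, 10]
BINARY_OP - → 38 - 10 = 28. Stack: [0, 28]
BINARY_OP & → 0 & 28 = 0. Stack: [0]
STORE_FAST w → w=0. Stack: []
LOAD_CONST → push 10. Stack: [10]
LOAD_FAST a → push 38. Stack: [10, 38]
BINARY_OP - → 10 - 38 = -28. Stack: [-28]
LOAD_FAST b → push 10. Stack: [-28, 10]
LOAD_CONST → push 2. Stack: [-28, 10, 2]
BINARY_OP * → 10 * 2 = 20. Stack: [-28, 20]
BINARY_OP // → -28 // 20 = -2. Stack: [-2]
STORE_FAST n → n=-2. Stack: []
LOAD_FAST_LOAD_FAST b,n → push 10,-2. Stack: [10, -2]
BINARY_OP + → 10 + -2 = 8. Stack: [8]
LOAD_FAST n → push -2. Stack: [8, -2]
BINARY_OP ^ → 8 ^ -2 = -10. Stack: [-10]
STORE_FAST w → w=-10. Stack: []
LOAD_FAST_LOAD_FAST n,w → push -2,-10. Stack: [-2, -10]
BINARY_OP * → -2 * -10 = 20. Stack: [20]
RETURN_VALUE → return 20.

20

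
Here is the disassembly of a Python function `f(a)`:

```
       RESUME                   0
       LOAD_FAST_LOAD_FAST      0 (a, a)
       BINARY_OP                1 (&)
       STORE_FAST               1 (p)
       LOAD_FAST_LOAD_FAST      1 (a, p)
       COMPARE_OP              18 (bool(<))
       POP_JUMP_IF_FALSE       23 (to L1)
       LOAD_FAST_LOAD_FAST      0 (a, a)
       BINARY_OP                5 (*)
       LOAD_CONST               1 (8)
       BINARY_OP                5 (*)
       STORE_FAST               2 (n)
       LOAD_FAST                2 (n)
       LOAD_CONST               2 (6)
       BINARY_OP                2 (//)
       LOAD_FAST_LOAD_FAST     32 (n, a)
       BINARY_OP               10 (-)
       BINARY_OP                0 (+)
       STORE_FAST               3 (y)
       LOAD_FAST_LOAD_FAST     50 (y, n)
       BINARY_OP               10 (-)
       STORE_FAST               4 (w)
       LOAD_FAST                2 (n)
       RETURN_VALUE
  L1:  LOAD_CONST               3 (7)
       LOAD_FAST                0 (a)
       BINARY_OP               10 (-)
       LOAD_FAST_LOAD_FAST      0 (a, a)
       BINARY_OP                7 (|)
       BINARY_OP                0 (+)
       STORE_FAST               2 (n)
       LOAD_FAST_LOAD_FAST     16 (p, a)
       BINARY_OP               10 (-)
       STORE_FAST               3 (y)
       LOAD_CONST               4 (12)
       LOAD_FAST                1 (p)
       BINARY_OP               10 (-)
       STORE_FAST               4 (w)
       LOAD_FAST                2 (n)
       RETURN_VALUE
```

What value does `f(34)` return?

7

LOAD_FAST_LOAD_FAST a,a → push 34,34. Stack: [34, 34]
BINARY_OP & → 34 & 34 = 34. Stack: [34]
STORE_FAST p → p=34. Stack: []
LOAD_FAST_LOAD_FAST a,p → push 34,34. Stack: [34, 34]
COMPARE_OP bool(<) → 34 vs 34 = False. Stack: [False]
POP_JUMP_IF_FALSE → pop False; jump. Stack: []
LOAD_CONST → push 7. Stack: [7]
LOAD_FAST a → push 34. Stack: [7, 34]
BINARY_OP - → 7 - 34 = -27. Stack: [-27]
LOAD_FAST_LOAD_FAST a,a → push 34,34. Stack: [-27, 34, 34]
BINARY_OP | → 34 | 34 = 34. Stack: [-27, 34]
BINARY_OP + → -27 + 34 = 7. Stack: [7]
STORE_FAST n → n=7. Stack: []
LOAD_FAST_LOAD_FAST p,a → push 34,34. Stack: [34, 34]
BINARY_OP - → 34 - 34 = 0. Stack: [0]
STORE_FAST y → y=0. Stack: []
LOAD_CONST → push 12. Stack: [12]
LOAD_FAST p → push 34. Stack: [12, 34]
BINARY_OP - → 12 - 34 = -22. Stack: [-22]
STORE_FAST w → w=-22. Stack: []
LOAD_FAST n → push 7. Stack: [7]
RETURN_VALUE → return 7.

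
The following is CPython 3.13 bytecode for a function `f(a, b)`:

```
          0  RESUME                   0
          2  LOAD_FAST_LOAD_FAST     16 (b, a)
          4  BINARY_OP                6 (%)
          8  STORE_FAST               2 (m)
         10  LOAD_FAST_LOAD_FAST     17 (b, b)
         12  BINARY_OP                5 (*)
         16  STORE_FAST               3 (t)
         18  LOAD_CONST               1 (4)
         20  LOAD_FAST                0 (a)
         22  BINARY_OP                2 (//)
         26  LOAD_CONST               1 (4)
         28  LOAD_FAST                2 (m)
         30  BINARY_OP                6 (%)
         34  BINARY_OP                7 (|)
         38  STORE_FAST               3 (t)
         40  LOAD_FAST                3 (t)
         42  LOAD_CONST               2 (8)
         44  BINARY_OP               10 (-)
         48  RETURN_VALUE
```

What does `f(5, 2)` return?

-8

LOAD_FAST_LOAD_FAST b,a → push 2,5. Stack: [2, 5]
BINARY_OP % → 2 % 5 = 2. Stack: [2]
STORE_FAST m → m=2. Stack: []
LOAD_FAST_LOAD_FAST b,b → push 2,2. Stack: [2, 2]
BINARY_OP * → 2 * 2 = 4. Stack: [4]
STORE_FAST t → t=4. Stack: []
LOAD_CONST → push 4. Stack: [4]
LOAD_FAST a → push 5. Stack: [4, 5]
BINARY_OP // → 4 // 5 = 0. Stack: [0]
LOAD_CONST → push 4. Stack: [0, 4]
LOAD_FAST m → push 2. Stack: [0, 4, 2]
BINARY_OP % → 4 % 2 = 0. Stack: [0, 0]
BINARY_OP | → 0 | 0 = 0. Stack: [0]
STORE_FAST t → t=0. Stack: []
LOAD_FAST t → push 0. Stack: [0]
LOAD_CONST → push 8. Stack: [0, 8]
BINARY_OP - → 0 - 8 = -8. Stack: [-8]
RETURN_VALUE → return -8.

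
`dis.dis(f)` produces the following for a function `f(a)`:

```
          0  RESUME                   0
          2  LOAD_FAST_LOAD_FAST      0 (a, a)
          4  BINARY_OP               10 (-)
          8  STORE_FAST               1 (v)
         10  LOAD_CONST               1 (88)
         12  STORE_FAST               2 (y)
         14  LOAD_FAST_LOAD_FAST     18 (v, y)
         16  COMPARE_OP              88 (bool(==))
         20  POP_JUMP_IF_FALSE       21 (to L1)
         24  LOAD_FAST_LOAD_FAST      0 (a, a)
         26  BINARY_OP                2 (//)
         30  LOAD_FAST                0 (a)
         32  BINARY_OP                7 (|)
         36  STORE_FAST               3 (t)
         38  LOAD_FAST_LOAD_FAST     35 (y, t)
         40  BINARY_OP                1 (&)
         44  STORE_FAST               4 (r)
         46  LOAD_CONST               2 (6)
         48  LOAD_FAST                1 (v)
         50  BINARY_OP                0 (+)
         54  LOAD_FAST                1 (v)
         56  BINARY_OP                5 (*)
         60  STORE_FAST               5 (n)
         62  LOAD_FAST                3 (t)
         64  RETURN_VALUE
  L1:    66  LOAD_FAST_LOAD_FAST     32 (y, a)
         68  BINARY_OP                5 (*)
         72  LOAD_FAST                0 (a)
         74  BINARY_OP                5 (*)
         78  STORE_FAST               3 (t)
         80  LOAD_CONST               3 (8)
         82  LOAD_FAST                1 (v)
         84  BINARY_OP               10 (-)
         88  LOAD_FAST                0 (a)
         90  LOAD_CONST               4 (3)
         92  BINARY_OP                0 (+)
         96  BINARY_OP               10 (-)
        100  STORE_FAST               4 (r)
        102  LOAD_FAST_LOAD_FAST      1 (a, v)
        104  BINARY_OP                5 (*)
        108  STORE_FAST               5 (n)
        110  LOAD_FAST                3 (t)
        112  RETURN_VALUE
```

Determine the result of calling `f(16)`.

22528

LOAD_FAST_LOAD_FAST a,a → push 16,16. Stack: [16, 16]
BINARY_OP - → 16 - 16 = 0. Stack: [0]
STORE_FAST v → v=0. Stack: []
LOAD_CONST → push 88. Stack: [88]
STORE_FAST y → y=88. Stack: []
LOAD_FAST_LOAD_FAST v,y → push 0,88. Stack: [0, 88]
COMPARE_OP bool(==) → 0 vs 88 = False. Stack: [False]
POP_JUMP_IF_FALSE → pop False; jump. Stack: []
LOAD_FAST_LOAD_FAST y,a → push 88,16. Stack: [88, 16]
BINARY_OP * → 88 * 16 = 1408. Stack: [1408]
LOAD_FAST a → push 16. Stack: [1408, 16]
BINARY_OP * → 1408 * 16 = 22528. Stack: [22528]
STORE_FAST t → t=22528. Stack: []
LOAD_CONST → push 8. Stack: [8]
LOAD_FAST v → push 0. Stack: [8, 0]
BINARY_OP - → 8 - 0 = 8. Stack: [8]
LOAD_FAST a → push 16. Stack: [8, 16]
LOAD_CONST → push 3. Stack: [8, 16, 3]
BINARY_OP + → 16 + 3 = 19. Stack: [8, 19]
BINARY_OP - → 8 - 19 = -11. Stack: [-11]
STORE_FAST r → r=-11. Stack: []
LOAD_FAST_LOAD_FAST a,v → push 16,0. Stack: [16, 0]
BINARY_OP * → 16 * 0 = 0. Stack: [0]
STORE_FAST n → n=0. Stack: []
LOAD_FAST t → push 22528. Stack: [22528]
RETURN_VALUE → return 22528.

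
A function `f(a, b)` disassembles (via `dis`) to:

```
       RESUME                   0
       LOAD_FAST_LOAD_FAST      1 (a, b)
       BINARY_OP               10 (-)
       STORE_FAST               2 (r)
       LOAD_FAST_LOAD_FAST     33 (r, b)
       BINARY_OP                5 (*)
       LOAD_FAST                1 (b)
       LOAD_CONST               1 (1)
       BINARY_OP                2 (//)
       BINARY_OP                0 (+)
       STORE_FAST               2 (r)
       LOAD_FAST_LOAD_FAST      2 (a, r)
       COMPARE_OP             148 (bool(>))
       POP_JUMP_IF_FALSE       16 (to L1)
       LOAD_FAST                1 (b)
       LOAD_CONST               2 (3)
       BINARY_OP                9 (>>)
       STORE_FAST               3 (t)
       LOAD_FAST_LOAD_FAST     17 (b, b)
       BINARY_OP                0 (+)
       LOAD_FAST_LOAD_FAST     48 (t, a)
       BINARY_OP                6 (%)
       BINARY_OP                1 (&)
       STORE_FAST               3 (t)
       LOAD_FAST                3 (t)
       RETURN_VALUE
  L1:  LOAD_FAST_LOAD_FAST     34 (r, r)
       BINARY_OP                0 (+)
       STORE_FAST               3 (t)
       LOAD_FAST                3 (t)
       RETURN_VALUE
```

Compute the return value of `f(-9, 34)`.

64

LOAD_FAST_LOAD_FAST a,b → push -9,34. Stack: [-9, 34]
BINARY_OP - → -9 - 34 = -43. Stack: [-43]
STORE_FAST r → r=-43. Stack: []
LOAD_FAST_LOAD_FAST r,b → push -43,34. Stack: [-43, 34]
BINARY_OP * → -43 * 34 = -1462. Stack: [-1462]
LOAD_FAST b → push 34. Stack: [-1462, 34]
LOAD_CONST → push 1. Stack: [-1462, 34, 1]
BINARY_OP // → 34 // 1 = 34. Stack: [-1462, 34]
BINARY_OP + → -1462 + 34 = -1428. Stack: [-1428]
STORE_FAST r → r=-1428. Stack: []
LOAD_FAST_LOAD_FAST a,r → push -9,-1428. Stack: [-9, -1428]
COMPARE_OP bool(>) → -9 vs -1428 = True. Stack: [True]
POP_JUMP_IF_FALSE → pop True; no jump. Stack: []
LOAD_FAST b → push 34. Stack: [34]
LOAD_CONST → push 3. Stack: [34, 3]
BINARY_OP >> → 34 >> 3 = 4. Stack: [4]
STORE_FAST t → t=4. Stack: []
LOAD_FAST_LOAD_FAST b,b → push 34,34. Stack: [34, 34]
BINARY_OP + → 34 + 34 = 68. Stack: [68]
LOAD_FAST_LOAD_FAST t,a → push 4,-9. Stack: [68, 4, -9]
BINARY_OP % → 4 % -9 = -5. Stack: [68, -5]
BINARY_OP & → 68 & -5 = 64. Stack: [64]
STORE_FAST t → t=64. Stack: []
LOAD_FAST t → push 64. Stack: [64]
RETURN_VALUE → return 64.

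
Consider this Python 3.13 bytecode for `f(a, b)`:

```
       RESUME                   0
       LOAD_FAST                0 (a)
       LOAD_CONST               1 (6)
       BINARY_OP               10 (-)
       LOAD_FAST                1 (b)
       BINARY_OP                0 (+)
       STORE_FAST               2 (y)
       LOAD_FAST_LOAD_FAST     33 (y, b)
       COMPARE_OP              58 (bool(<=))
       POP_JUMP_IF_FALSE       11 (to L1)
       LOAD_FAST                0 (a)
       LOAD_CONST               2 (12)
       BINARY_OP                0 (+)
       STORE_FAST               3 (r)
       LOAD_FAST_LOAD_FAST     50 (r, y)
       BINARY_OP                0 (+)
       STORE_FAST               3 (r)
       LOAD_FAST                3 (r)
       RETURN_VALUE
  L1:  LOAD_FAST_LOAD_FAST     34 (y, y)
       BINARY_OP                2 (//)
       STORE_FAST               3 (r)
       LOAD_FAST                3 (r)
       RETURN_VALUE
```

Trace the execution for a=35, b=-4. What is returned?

LOAD_FAST a → push 35. Stack: [35]
LOAD_CONST → push 6. Stack: [35, 6]
BINARY_OP - → 35 - 6 = 29. Stack: [29]
LOAD_FAST b → push -4. Stack: [29, -4]
BINARY_OP + → 29 + -4 = 25. Stack: [25]
STORE_FAST y → y=25. Stack: []
LOAD_FAST_LOAD_FAST y,b → push 25,-4. Stack: [25, -4]
COMPARE_OP bool(<=) → 25 vs -4 = False. Stack: [False]
POP_JUMP_IF_FALSE → pop False; jump. Stack: []
LOAD_FAST_LOAD_FAST y,y → push 25,25. Stack: [25, 25]
BINARY_OP // → 25 // 25 = 1. Stack: [1]
STORE_FAST r → r=1. Stack: []
LOAD_FAST r → push 1. Stack: [1]
RETURN_VALUE → return 1.

1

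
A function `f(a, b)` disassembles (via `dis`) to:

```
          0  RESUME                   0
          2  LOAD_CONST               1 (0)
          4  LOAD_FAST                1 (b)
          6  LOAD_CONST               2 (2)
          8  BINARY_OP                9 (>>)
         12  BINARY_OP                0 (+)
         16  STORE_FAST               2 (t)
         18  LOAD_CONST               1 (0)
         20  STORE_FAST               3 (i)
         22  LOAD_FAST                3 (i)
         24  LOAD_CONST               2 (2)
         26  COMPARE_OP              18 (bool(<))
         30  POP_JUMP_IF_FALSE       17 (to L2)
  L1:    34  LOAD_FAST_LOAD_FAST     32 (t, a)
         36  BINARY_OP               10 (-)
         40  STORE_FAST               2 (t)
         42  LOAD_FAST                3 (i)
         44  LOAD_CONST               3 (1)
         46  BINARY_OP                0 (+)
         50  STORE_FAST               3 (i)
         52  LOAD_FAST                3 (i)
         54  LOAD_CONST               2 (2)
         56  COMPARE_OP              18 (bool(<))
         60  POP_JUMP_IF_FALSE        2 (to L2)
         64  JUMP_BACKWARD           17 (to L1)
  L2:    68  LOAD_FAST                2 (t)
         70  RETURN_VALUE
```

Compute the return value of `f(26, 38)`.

-43

LOAD_CONST → push 0. Stack: [0]
LOAD_FAST b → push 38. Stack: [0, 38]
LOAD_CONST → push 2. Stack: [0, 38, 2]
BINARY_OP >> → 38 >> 2 = 9. Stack: [0, 9]
BINARY_OP + → 0 + 9 = 9. Stack: [9]
STORE_FAST t → t=9. Stack: []
LOAD_CONST → push 0. Stack: [0]
STORE_FAST i → i=0. Stack: []
LOAD_FAST i → push 0. Stack: [0]
LOAD_CONST → push 2. Stack: [0, 2]
COMPARE_OP bool(<) → 0 vs 2 = True. Stack: [True]
POP_JUMP_IF_FALSE → pop True; no jump. Stack: []
LOAD_FAST_LOAD_FAST t,a → push 9,26. Stack: [9, 26]
BINARY_OP - → 9 - 26 = -17. Stack: [-17]
STORE_FAST t → t=-17. Stack: []
LOAD_FAST i → push 0. Stack: [0]
LOAD_CONST → push 1. Stack: [0, 1]
BINARY_OP + → 0 + 1 = 1. Stack: [1]
STORE_FAST i → i=1. Stack: []
LOAD_FAST i → push 1. Stack: [1]
LOAD_CONST → push 2. Stack: [1, 2]
COMPARE_OP bool(<) → 1 vs 2 = True. Stack: [True]
POP_JUMP_IF_FALSE → pop True; no jump. Stack: []
LOAD_FAST_LOAD_FAST t,a → push -17,26. Stack: [-17, 26]
BINARY_OP - → -17 - 26 = -43. Stack: [-43]
STORE_FAST t → t=-43. Stack: []
LOAD_FAST i → push 1. Stack: [1]
LOAD_CONST → push 1. Stack: [1, 1]
BINARY_OP + → 1 + 1 = 2. Stack: [2]
STORE_FAST i → i=2. Stack: []
LOAD_FAST i → push 2. Stack: [2]
LOAD_CONST → push 2. Stack: [2, 2]
COMPARE_OP bool(<) → 2 vs 2 = False. Stack: [False]
POP_JUMP_IF_FALSE → pop False; jump. Stack: []
LOAD_FAST t → push -43. Stack: [-43]
RETURN_VALUE → return -43.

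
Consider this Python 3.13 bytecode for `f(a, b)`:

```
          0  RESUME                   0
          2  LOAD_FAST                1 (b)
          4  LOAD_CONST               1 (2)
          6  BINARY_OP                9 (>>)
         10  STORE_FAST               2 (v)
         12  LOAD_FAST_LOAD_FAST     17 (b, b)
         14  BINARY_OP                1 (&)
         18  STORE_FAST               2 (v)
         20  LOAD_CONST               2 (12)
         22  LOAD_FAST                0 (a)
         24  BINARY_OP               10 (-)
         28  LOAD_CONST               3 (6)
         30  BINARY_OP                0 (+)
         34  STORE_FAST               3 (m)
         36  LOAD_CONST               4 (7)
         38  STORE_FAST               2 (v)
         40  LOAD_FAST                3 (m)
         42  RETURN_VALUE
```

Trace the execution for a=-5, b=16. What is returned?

LOAD_FAST b → push 16. Stack: [16]
LOAD_CONST → push 2. Stack: [16, 2]
BINARY_OP >> → 16 >> 2 = 4. Stack: [4]
STORE_FAST v → v=4. Stack: []
LOAD_FAST_LOAD_FAST b,b → push 16,16. Stack: [16, 16]
BINARY_OP & → 16 & 16 = 16. Stack: [16]
STORE_FAST v → v=16. Stack: []
LOAD_CONST → push 12. Stack: [12]
LOAD_FAST a → push -5. Stack: [12, -5]
BINARY_OP - → 12 - -5 = 17. Stack: [17]
LOAD_CONST → push 6. Stack: [17, 6]
BINARY_OP + → 17 + 6 = 23. Stack: [23]
STORE_FAST m → m=23. Stack: []
LOAD_CONST → push 7. Stack: [7]
STORE_FAST v → v=7. Stack: []
LOAD_FAST m → push 23. Stack: [23]
RETURN_VALUE → return 23.

23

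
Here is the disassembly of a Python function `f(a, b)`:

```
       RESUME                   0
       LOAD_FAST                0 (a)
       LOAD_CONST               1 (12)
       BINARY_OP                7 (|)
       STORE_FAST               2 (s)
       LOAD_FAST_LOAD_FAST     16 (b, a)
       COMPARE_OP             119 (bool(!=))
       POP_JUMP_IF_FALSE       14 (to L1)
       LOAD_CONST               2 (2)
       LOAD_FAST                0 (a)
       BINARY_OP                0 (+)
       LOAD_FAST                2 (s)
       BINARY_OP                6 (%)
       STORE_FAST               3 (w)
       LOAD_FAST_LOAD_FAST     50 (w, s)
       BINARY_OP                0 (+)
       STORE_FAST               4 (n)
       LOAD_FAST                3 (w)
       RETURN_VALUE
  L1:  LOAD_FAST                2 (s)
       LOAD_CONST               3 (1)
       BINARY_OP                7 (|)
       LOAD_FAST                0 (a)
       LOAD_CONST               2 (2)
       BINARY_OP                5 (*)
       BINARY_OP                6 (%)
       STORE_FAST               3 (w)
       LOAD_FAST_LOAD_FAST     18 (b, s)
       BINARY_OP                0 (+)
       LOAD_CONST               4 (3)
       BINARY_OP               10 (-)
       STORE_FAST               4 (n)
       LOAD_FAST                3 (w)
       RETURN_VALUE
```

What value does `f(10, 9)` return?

12

LOAD_FAST a → push 10. Stack: [10]
LOAD_CONST → push 12. Stack: [10, 12]
BINARY_OP | → 10 | 12 = 14. Stack: [14]
STORE_FAST s → s=14. Stack: []
LOAD_FAST_LOAD_FAST b,a → push 9,10. Stack: [9, 10]
COMPARE_OP bool(!=) → 9 vs 10 = True. Stack: [True]
POP_JUMP_IF_FALSE → pop True; no jump. Stack: []
LOAD_CONST → push 2. Stack: [2]
LOAD_FAST a → push 10. Stack: [2, 10]
BINARY_OP + → 2 + 10 = 12. Stack: [12]
LOAD_FAST s → push 14. Stack: [12, 14]
BINARY_OP % → 12 % 14 = 12. Stack: [12]
STORE_FAST w → w=12. Stack: []
LOAD_FAST_LOAD_FAST w,s → push 12,14. Stack: [12, 14]
BINARY_OP + → 12 + 14 = 26. Stack: [26]
STORE_FAST n → n=26. Stack: []
LOAD_FAST w → push 12. Stack: [12]
RETURN_VALUE → return 12.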